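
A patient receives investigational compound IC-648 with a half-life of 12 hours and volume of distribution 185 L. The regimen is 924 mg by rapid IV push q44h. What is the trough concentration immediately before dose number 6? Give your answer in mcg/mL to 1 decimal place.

0.4 mcg/mL

f = (1/2)^(τ/t½) = (1/2)^(44/12) ≈ 0.0787.
C₀ = D/Vd = 924/185 ≈ 4.995 mcg/mL.
Before the 6th dose, 5 doses have been given. Superposition: Cmin = C₀·(f + f² + … + f^5).
≈ 4.995 × (0.0787 + 0.0062 + 0.0005 + 0.0000 + 0.0000) ≈ 4.995 × 0.0854 ≈ 0.427 mcg/mL.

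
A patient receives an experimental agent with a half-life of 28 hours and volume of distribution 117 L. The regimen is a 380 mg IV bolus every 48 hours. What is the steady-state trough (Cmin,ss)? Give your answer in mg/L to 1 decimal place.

Over one 48-h interval, 48/28 ≈ 1.7143 half-lives elapse, leaving f ≈ 0.3048 of each dose.
Each bolus raises the concentration by D/Vd = 380/117 ≈ 3.248 mg/L.
Steady-state trough Cmin,ss = C₀·f/(1−f) ≈ 3.248 × 0.3048/0.6952 ≈ 1.424 mg/L.

1.4 mg/L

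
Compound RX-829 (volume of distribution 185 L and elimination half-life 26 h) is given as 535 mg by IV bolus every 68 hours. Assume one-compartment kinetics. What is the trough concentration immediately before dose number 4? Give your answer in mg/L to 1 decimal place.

f = (1/2)^(τ/t½) = (1/2)^(68/26) ≈ 0.1632.
C₀ = D/Vd = 535/185 ≈ 2.892 mg/L.
Before the 4th dose, 3 doses have been given. Superposition: Cmin = C₀·(f + f² + … + f^3).
≈ 2.892 × (0.1632 + 0.0266 + 0.0043) ≈ 2.892 × 0.1941 ≈ 0.561 mg/L.

0.6 mg/L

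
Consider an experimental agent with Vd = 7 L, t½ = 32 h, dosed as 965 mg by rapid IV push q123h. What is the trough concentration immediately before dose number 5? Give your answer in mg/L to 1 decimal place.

10.3 mg/L

f = (1/2)^(τ/t½) = (1/2)^(123/32) ≈ 0.0696.
C₀ = D/Vd = 965/7 ≈ 137.857 mg/L.
Before the 5th dose, 4 doses have been given. Superposition: Cmin = C₀·(f + f² + … + f^4).
≈ 137.857 × (0.0696 + 0.0048 + 0.0003 + 0.0000) ≈ 137.857 × 0.0747 ≈ 10.298 mg/L.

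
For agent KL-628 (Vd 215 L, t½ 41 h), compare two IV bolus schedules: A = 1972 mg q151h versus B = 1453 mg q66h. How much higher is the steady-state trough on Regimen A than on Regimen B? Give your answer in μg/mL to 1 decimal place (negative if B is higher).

-2.5 μg/mL

Regimen A: f = (1/2)^(151/41) ≈ 0.0779; Cmin,ss = (1972/215)·f/(1−f) ≈ 0.775 μg/mL.
Regimen B: f = (1/2)^(66/41) ≈ 0.3277; Cmin,ss = (1453/215)·f/(1−f) ≈ 3.294 μg/mL.
Difference ≈ 0.775 − 3.294 ≈ -2.519 μg/mL.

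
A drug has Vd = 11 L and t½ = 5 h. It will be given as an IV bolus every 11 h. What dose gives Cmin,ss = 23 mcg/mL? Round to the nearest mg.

τ/t½ = 11/5 ≈ 2.2, so f = (1/2)^(11/5) ≈ 0.217638.
Cmin,ss = (D/Vd)·f/(1−f), so D = Cmin,ss·Vd·(1−f)/f.
D = 23 × 11 × (1−f)/f ≈ 23 × 11 × 3.59479 ≈ 909.48 mg.

909 mg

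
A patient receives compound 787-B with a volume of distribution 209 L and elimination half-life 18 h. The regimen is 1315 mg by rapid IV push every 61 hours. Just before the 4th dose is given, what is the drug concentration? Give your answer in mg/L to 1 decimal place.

f = (1/2)^(τ/t½) = (1/2)^(61/18) ≈ 0.0955.
C₀ = D/Vd = 1315/209 ≈ 6.292 mg/L.
Before the 4th dose, 3 doses have been given. Superposition: Cmin = C₀·(f + f² + … + f^3).
≈ 6.292 × (0.0955 + 0.0091 + 0.0009) ≈ 6.292 × 0.1055 ≈ 0.664 mg/L.

0.7 mg/L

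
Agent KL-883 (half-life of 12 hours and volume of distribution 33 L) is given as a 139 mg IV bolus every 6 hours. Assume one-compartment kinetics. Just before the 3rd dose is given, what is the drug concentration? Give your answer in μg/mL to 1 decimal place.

f = (1/2)^(τ/t½) = (1/2)^(6/12) ≈ 0.7071.
C₀ = D/Vd = 139/33 ≈ 4.212 μg/mL.
Before the 3rd dose, 2 doses have been given. Superposition: Cmin = C₀·(f + f²).
≈ 4.212 × (0.7071 + 0.5000) ≈ 4.212 × 1.2071 ≈ 5.084 μg/mL.

5.1 μg/mL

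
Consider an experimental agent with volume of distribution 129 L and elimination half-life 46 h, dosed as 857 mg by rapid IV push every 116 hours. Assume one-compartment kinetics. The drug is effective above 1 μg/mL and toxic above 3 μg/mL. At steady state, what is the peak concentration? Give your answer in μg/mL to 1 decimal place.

τ/t½ = 116/46 ≈ 2.5217, so fraction remaining f = (1/2)^(116/46) ≈ 0.1741.
At steady state, accumulation factor R = 1/(1 − e^(−kτ)) ≈ 1.2108.
Single-dose peak C₀ = D/Vd = 857/129 ≈ 6.643 μg/mL.
Steady-state peak Cmax,ss = C₀·R ≈ 6.643 × 1.2108 ≈ 8.043 μg/mL.
Peak 8.0 μg/mL vs MTC 3 μg/mL: exceeds toxic threshold.

8.0 μg/mL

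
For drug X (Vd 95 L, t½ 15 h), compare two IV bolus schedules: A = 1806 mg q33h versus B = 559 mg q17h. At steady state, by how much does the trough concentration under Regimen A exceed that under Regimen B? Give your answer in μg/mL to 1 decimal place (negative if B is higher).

Regimen A: f = (1/2)^(33/15) ≈ 0.2176; Cmin,ss = (1806/95)·f/(1−f) ≈ 5.287 μg/mL.
Regimen B: f = (1/2)^(17/15) ≈ 0.4559; Cmin,ss = (559/95)·f/(1−f) ≈ 4.930 μg/mL.
Difference ≈ 5.287 − 4.930 ≈ 0.357 μg/mL.

0.4 μg/mL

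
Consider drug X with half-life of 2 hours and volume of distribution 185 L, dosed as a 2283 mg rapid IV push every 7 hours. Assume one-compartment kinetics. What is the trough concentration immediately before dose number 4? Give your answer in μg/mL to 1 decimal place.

1.2 μg/mL

f = (1/2)^(τ/t½) = (1/2)^(7/2) ≈ 0.0884.
C₀ = D/Vd = 2283/185 ≈ 12.341 μg/mL.
Before the 4th dose, 3 doses have been given. Superposition: Cmin = C₀·(f + f² + … + f^3).
≈ 12.341 × (0.0884 + 0.0078 + 0.0007) ≈ 12.341 × 0.0969 ≈ 1.196 μg/mL.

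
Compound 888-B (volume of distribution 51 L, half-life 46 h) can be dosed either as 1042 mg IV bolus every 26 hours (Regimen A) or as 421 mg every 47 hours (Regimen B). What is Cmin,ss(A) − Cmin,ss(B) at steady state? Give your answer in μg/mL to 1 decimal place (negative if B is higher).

34.6 μg/mL

Regimen A: f = (1/2)^(26/46) ≈ 0.6759; Cmin,ss = (1042/51)·f/(1−f) ≈ 42.609 μg/mL.
Regimen B: f = (1/2)^(47/46) ≈ 0.4925; Cmin,ss = (421/51)·f/(1−f) ≈ 8.011 μg/mL.
Difference ≈ 42.609 − 8.011 ≈ 34.598 μg/mL.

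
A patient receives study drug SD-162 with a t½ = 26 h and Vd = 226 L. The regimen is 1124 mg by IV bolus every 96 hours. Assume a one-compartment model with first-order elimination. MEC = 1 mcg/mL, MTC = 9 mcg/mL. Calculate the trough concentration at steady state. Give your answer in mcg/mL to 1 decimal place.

k = ln2/t½ = ln2/26 ≈ 0.026660 h⁻¹; fraction remaining f = e^(−kτ) = e^(−0.026660×96) ≈ 0.0774.
Each bolus raises the concentration by D/Vd = 1124/226 ≈ 4.973 mcg/mL.
Steady-state trough Cmin,ss = C₀·f/(1−f) ≈ 4.973 × 0.0774/0.9226 ≈ 0.417 mcg/mL.
Trough 0.4 mcg/mL vs MEC 1 mcg/mL: subtherapeutic.

0.4 mcg/mL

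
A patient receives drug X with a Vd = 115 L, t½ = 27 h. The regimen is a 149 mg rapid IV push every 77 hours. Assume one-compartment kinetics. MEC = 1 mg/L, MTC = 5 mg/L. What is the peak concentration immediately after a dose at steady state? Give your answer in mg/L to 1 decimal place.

k = ln2/t½ = ln2/27 ≈ 0.025672 h⁻¹; fraction remaining f = e^(−kτ) = e^(−0.025672×77) ≈ 0.1385.
At steady state, accumulation factor R = 1/(1 − e^(−kτ)) ≈ 1.1608.
Single-dose peak C₀ = D/Vd = 149/115 ≈ 1.296 mg/L.
Steady-state peak Cmax,ss = C₀·R ≈ 1.296 × 1.1608 ≈ 1.504 mg/L.
Peak 1.5 mg/L vs MTC 5 mg/L: below toxic threshold.

1.5 mg/L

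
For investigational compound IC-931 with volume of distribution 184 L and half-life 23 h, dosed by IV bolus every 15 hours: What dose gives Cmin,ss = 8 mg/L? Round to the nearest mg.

τ/t½ = 15/23 ≈ 0.65217, so f = (1/2)^(15/23) ≈ 0.636321.
Cmin,ss = (D/Vd)·f/(1−f), so D = Cmin,ss·Vd·(1−f)/f.
D = 8 × 184 × (1−f)/f ≈ 8 × 184 × 0.57153 ≈ 841.29 mg.

841 mg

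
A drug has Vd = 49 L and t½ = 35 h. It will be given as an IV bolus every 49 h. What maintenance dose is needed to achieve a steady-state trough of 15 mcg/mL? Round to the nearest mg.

τ/t½ = 49/35 ≈ 1.4, so f = (1/2)^(49/35) ≈ 0.378929.
Cmin,ss = (D/Vd)·f/(1−f), so D = Cmin,ss·Vd·(1−f)/f.
D = 15 × 49 × (1−f)/f ≈ 15 × 49 × 1.63902 ≈ 1204.68 mg.

1205 mg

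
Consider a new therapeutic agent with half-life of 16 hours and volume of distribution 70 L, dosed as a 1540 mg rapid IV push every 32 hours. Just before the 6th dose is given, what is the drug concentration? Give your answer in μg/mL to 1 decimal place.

7.3 μg/mL

f = (1/2)^(τ/t½) = (1/2)^(32/16) ≈ 0.2500.
C₀ = D/Vd = 1540/70 ≈ 22.000 μg/mL.
Before the 6th dose, 5 doses have been given. Superposition: Cmin = C₀·(f + f² + … + f^5).
≈ 22.000 × (0.2500 + 0.0625 + 0.0156 + 0.0039 + 0.0010) ≈ 22.000 × 0.3330 ≈ 7.326 μg/mL.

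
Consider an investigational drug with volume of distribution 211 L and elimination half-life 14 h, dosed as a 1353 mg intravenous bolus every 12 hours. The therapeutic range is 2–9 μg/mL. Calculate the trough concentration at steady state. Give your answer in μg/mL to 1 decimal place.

7.9 μg/mL

τ/t½ = 12/14 ≈ 0.85714, so fraction remaining f = (1/2)^(12/14) ≈ 0.5520.
Accumulation ratio R = 1/(1 − f) ≈ 1/0.4480 ≈ 2.2321.
Single-dose peak C₀ = D/Vd = 1353/211 ≈ 6.412 μg/mL.
Steady-state peak Cmax,ss = C₀·R ≈ 6.412 × 2.2321 ≈ 14.312 μg/mL.
One interval later, Cmin,ss = Cmax,ss·e^(−kτ) ≈ 14.312 × 0.5520 ≈ 7.900 μg/mL.
Trough 7.9 μg/mL vs MEC 2 μg/mL: adequate.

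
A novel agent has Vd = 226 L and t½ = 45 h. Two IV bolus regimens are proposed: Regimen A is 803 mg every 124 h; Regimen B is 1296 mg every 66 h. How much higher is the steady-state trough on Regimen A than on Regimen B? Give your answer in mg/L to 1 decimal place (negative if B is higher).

Regimen A: f = (1/2)^(124/45) ≈ 0.1481; Cmin,ss = (803/226)·f/(1−f) ≈ 0.618 mg/L.
Regimen B: f = (1/2)^(66/45) ≈ 0.3618; Cmin,ss = (1296/226)·f/(1−f) ≈ 3.251 mg/L.
Difference ≈ 0.618 − 3.251 ≈ -2.633 mg/L.

-2.6 mg/L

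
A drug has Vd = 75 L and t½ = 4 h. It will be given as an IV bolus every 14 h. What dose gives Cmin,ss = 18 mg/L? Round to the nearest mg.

τ/t½ = 14/4 ≈ 3.5, so f = (1/2)^(14/4) ≈ 0.088388.
Cmin,ss = (D/Vd)·f/(1−f), so D = Cmin,ss·Vd·(1−f)/f.
D = 18 × 75 × (1−f)/f ≈ 18 × 75 × 10.31375 ≈ 13923.56 mg.

13924 mg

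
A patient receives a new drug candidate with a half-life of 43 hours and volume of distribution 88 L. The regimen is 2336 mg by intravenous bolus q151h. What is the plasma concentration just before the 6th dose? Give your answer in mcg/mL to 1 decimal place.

2.6 mcg/mL

f = (1/2)^(τ/t½) = (1/2)^(151/43) ≈ 0.0877.
C₀ = D/Vd = 2336/88 ≈ 26.545 mcg/mL.
Before the 6th dose, 5 doses have been given. Superposition: Cmin = C₀·(f + f² + … + f^5).
≈ 26.545 × (0.0877 + 0.0077 + 0.0007 + 0.0001 + 0.0000) ≈ 26.545 × 0.0962 ≈ 2.554 mcg/mL.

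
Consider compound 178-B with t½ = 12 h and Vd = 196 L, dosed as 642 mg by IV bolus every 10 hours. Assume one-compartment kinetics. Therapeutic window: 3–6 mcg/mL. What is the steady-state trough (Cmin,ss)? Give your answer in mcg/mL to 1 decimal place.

Over one 10-h interval, 10/12 ≈ 0.83333 half-lives elapse, leaving f ≈ 0.5612 of each dose.
Single-dose peak C₀ = D/Vd = 642/196 ≈ 3.276 mcg/mL.
Steady-state trough Cmin,ss = C₀·f/(1−f) ≈ 3.276 × 0.5612/0.4388 ≈ 4.190 mcg/mL.
Trough 4.2 mcg/mL vs MEC 3 mcg/mL: adequate.

4.2 mcg/mL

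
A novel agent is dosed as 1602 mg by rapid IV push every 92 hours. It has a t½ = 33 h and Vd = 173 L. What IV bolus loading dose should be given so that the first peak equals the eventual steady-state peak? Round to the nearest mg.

f = (1/2)^(92/33) ≈ 0.144799; accumulation ratio R = 1/(1−f) ≈ 1.16932.
Loading dose to hit Cmax,ss on first dose: D_load = D_maint·R ≈ 1602 × 1.16932 ≈ 1873.25 mg.

1873 mg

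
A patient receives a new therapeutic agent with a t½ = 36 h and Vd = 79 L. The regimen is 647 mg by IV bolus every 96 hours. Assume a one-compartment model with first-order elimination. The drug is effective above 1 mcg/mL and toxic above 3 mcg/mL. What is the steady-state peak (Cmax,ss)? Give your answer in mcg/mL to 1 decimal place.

k = ln2/t½ = ln2/36 ≈ 0.019254 h⁻¹; fraction remaining f = e^(−kτ) = e^(−0.019254×96) ≈ 0.1575.
Accumulation ratio R = 1/(1 − f) ≈ 1/0.8425 ≈ 1.1869.
Single-dose peak C₀ = D/Vd = 647/79 ≈ 8.190 mcg/mL.
Steady-state peak Cmax,ss = C₀·R ≈ 8.190 × 1.1869 ≈ 9.721 mcg/mL.
Peak 9.7 mcg/mL vs MTC 3 mcg/mL: exceeds toxic threshold.

9.7 mcg/mL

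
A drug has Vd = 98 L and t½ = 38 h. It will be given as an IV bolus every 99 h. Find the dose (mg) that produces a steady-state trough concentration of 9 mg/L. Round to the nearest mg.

4485 mg

τ/t½ = 99/38 ≈ 2.6053, so f = (1/2)^(99/38) ≈ 0.164338.
Cmin,ss = (D/Vd)·f/(1−f), so D = Cmin,ss·Vd·(1−f)/f.
D = 9 × 98 × (1−f)/f ≈ 9 × 98 × 5.08502 ≈ 4484.99 mg.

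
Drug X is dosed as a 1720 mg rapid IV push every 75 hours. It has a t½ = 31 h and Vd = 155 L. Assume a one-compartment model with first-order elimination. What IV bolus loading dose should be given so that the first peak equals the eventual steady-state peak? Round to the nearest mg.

2115 mg

f = (1/2)^(75/31) ≈ 0.186940; accumulation ratio R = 1/(1−f) ≈ 1.22992.
Loading dose to hit Cmax,ss on first dose: D_load = D_maint·R ≈ 1720 × 1.22992 ≈ 2115.46 mg.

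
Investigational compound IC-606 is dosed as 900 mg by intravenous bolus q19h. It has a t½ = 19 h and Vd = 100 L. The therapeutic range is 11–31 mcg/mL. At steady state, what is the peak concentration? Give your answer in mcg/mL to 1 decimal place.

τ = 19 h = 1 half-life, so f = (1/2)^1 = 0.5.
Accumulation ratio R = 1/(1 − f) = 1/0.5 = 2/1.
Single-dose peak C₀ = D/Vd = 900/100 = 9 mcg/mL.
Steady-state peak Cmax,ss = C₀·R = 9 × 2/1 ≈ 18.000 mcg/mL.
Peak 18.0 mcg/mL vs MTC 31 mcg/mL: below toxic threshold.

18.0 mcg/mL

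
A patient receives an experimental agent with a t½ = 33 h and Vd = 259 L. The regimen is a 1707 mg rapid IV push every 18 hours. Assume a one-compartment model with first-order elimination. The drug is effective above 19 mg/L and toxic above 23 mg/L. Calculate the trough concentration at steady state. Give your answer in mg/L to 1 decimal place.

14.3 mg/L

Over one 18-h interval, 18/33 ≈ 0.54545 half-lives elapse, leaving f ≈ 0.6852 of each dose.
Each bolus raises the concentration by D/Vd = 1707/259 ≈ 6.591 mg/L.
Steady-state trough Cmin,ss = C₀·f/(1−f) ≈ 6.591 × 0.6852/0.3148 ≈ 14.346 mg/L.
Trough 14.3 mg/L vs MEC 19 mg/L: subtherapeutic.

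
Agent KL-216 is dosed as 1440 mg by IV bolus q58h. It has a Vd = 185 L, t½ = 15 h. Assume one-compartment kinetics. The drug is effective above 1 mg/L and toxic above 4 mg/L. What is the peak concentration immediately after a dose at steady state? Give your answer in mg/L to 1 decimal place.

8.4 mg/L

k = ln2/t½ = ln2/15 ≈ 0.046210 h⁻¹; fraction remaining f = e^(−kτ) = e^(−0.046210×58) ≈ 0.0686.
Accumulation ratio R = 1/(1 − f) ≈ 1/0.9314 ≈ 1.0737.
Single-dose peak C₀ = D/Vd = 1440/185 ≈ 7.784 mg/L.
Steady-state peak Cmax,ss = C₀·R ≈ 7.784 × 1.0737 ≈ 8.358 mg/L.
Peak 8.4 mg/L vs MTC 4 mg/L: exceeds toxic threshold.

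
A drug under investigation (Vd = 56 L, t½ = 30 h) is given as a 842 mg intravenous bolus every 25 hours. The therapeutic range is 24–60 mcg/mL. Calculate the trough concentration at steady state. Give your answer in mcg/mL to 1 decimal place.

19.2 mcg/mL

τ/t½ = 25/30 ≈ 0.83333, so fraction remaining f = (1/2)^(25/30) ≈ 0.5612.
Accumulation ratio R = 1/(1 − f) ≈ 1/0.4388 ≈ 2.2789.
Single-dose peak C₀ = D/Vd = 842/56 ≈ 15.036 mcg/mL.
Cmax,ss = C₀/(1 − f) ≈ 15.036/0.4388 ≈ 34.266 mcg/mL.
One interval later, Cmin,ss = Cmax,ss·e^(−kτ) ≈ 34.266 × 0.5612 ≈ 19.230 mcg/mL.
Trough 19.2 mcg/mL vs MEC 24 mcg/mL: subtherapeutic.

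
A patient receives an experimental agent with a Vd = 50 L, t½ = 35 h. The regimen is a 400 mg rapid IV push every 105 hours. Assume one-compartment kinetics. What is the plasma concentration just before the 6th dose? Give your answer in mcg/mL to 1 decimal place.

1.1 mcg/mL

f = (1/2)^(τ/t½) = (1/2)^(105/35) ≈ 0.1250.
C₀ = D/Vd = 400/50 ≈ 8.000 mcg/mL.
Before the 6th dose, 5 doses have been given. Superposition: Cmin = C₀·(f + f² + … + f^5).
≈ 8.000 × (0.1250 + 0.0156 + 0.0020 + 0.0002 + 0.0000) ≈ 8.000 × 0.1428 ≈ 1.142 mcg/mL.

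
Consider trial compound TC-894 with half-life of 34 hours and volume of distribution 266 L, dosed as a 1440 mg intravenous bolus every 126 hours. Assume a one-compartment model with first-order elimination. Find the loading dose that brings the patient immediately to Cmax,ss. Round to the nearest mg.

1560 mg

f = (1/2)^(126/34) ≈ 0.076633; accumulation ratio R = 1/(1−f) ≈ 1.08299.
Loading dose to hit Cmax,ss on first dose: D_load = D_maint·R ≈ 1440 × 1.08299 ≈ 1559.51 mg.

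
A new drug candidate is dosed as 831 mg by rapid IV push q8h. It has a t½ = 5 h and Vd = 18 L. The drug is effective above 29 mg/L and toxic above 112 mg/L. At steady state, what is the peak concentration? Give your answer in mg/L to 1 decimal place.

68.9 mg/L

k = ln2/t½ = ln2/5 ≈ 0.138629 h⁻¹; fraction remaining f = e^(−kτ) = e^(−0.138629×8) ≈ 0.3299.
Accumulation ratio R = 1/(1 − f) ≈ 1/0.6701 ≈ 1.4923.
Each bolus raises the concentration by D/Vd = 831/18 ≈ 46.167 mg/L.
Cmax,ss = C₀/(1 − f) ≈ 46.167/0.6701 ≈ 68.896 mg/L.
Peak 68.9 mg/L vs MTC 112 mg/L: below toxic threshold.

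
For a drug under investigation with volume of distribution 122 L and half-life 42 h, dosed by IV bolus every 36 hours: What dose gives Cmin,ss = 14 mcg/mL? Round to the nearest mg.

τ/t½ = 36/42 ≈ 0.85714, so f = (1/2)^(36/42) ≈ 0.552045.
Cmin,ss = (D/Vd)·f/(1−f), so D = Cmin,ss·Vd·(1−f)/f.
D = 14 × 122 × (1−f)/f ≈ 14 × 122 × 0.81145 ≈ 1385.96 mg.

1386 mg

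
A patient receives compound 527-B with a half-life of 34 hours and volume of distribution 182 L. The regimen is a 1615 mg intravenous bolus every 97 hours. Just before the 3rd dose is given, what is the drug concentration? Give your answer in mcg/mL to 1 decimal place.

1.4 mcg/mL

f = (1/2)^(τ/t½) = (1/2)^(97/34) ≈ 0.1384.
C₀ = D/Vd = 1615/182 ≈ 8.874 mcg/mL.
Before the 3rd dose, 2 doses have been given. Superposition: Cmin = C₀·(f + f²).
≈ 8.874 × (0.1384 + 0.0192) ≈ 8.874 × 0.1576 ≈ 1.399 mcg/mL.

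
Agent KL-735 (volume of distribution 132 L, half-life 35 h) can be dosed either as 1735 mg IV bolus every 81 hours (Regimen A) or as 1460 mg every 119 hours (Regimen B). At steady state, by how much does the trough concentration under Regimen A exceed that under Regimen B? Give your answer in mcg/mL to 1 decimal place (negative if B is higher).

2.2 mcg/mL

Regimen A: f = (1/2)^(81/35) ≈ 0.2011; Cmin,ss = (1735/132)·f/(1−f) ≈ 3.309 mcg/mL.
Regimen B: f = (1/2)^(119/35) ≈ 0.0947; Cmin,ss = (1460/132)·f/(1−f) ≈ 1.157 mcg/mL.
Difference ≈ 3.309 − 1.157 ≈ 2.152 mcg/mL.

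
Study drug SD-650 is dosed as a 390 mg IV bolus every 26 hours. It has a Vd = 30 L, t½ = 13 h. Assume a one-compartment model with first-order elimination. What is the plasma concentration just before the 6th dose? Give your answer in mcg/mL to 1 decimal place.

4.3 mcg/mL

f = (1/2)^(τ/t½) = (1/2)^(26/13) ≈ 0.2500.
C₀ = D/Vd = 390/30 ≈ 13.000 mcg/mL.
Before the 6th dose, 5 doses have been given. Superposition: Cmin = C₀·(f + f² + … + f^5).
≈ 13.000 × (0.2500 + 0.0625 + 0.0156 + 0.0039 + 0.0010) ≈ 13.000 × 0.3330 ≈ 4.329 mcg/mL.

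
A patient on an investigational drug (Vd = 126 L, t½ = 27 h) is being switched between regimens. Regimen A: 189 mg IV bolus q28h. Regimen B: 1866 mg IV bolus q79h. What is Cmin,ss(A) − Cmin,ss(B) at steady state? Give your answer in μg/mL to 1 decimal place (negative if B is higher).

Regimen A: f = (1/2)^(28/27) ≈ 0.4873; Cmin,ss = (189/126)·f/(1−f) ≈ 1.426 μg/mL.
Regimen B: f = (1/2)^(79/27) ≈ 0.1316; Cmin,ss = (1866/126)·f/(1−f) ≈ 2.244 μg/mL.
Difference ≈ 1.426 − 2.244 ≈ -0.818 μg/mL.

-0.8 μg/mL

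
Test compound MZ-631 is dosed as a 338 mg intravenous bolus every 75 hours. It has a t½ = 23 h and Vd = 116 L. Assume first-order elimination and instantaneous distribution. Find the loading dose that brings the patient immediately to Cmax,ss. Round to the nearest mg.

377 mg

f = (1/2)^(75/23) ≈ 0.104323; accumulation ratio R = 1/(1−f) ≈ 1.11647.
Loading dose to hit Cmax,ss on first dose: D_load = D_maint·R ≈ 338 × 1.11647 ≈ 377.37 mg.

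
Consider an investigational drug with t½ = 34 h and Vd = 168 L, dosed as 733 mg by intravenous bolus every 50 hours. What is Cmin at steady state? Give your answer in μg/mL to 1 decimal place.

2.5 μg/mL

k = ln2/t½ = ln2/34 ≈ 0.020387 h⁻¹; fraction remaining f = e^(−kτ) = e^(−0.020387×50) ≈ 0.3608.
At steady state, accumulation factor R = 1/(1 − e^(−kτ)) ≈ 1.5645.
Single-dose peak C₀ = D/Vd = 733/168 ≈ 4.363 μg/mL.
Steady-state peak Cmax,ss = C₀·R ≈ 4.363 × 1.5645 ≈ 6.826 μg/mL.
One interval later, Cmin,ss = Cmax,ss·e^(−kτ) ≈ 6.826 × 0.3608 ≈ 2.463 μg/mL.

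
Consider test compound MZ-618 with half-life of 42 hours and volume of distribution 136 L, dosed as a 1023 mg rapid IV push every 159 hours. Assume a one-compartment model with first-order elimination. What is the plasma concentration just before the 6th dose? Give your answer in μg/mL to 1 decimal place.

0.6 μg/mL

f = (1/2)^(τ/t½) = (1/2)^(159/42) ≈ 0.0725.
C₀ = D/Vd = 1023/136 ≈ 7.522 μg/mL.
Before the 6th dose, 5 doses have been given. Superposition: Cmin = C₀·(f + f² + … + f^5).
≈ 7.522 × (0.0725 + 0.0053 + 0.0004 + 0.0000 + 0.0000) ≈ 7.522 × 0.0782 ≈ 0.588 μg/mL.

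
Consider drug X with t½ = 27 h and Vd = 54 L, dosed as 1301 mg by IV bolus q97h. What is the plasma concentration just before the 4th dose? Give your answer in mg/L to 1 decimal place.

2.2 mg/L

f = (1/2)^(τ/t½) = (1/2)^(97/27) ≈ 0.0829.
C₀ = D/Vd = 1301/54 ≈ 24.093 mg/L.
Before the 4th dose, 3 doses have been given. Superposition: Cmin = C₀·(f + f² + … + f^3).
≈ 24.093 × (0.0829 + 0.0069 + 0.0006) ≈ 24.093 × 0.0904 ≈ 2.178 mg/L.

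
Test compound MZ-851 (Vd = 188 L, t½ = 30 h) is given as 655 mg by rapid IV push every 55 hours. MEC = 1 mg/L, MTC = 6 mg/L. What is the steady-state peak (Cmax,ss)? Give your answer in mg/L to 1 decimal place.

4.8 mg/L

k = ln2/t½ = ln2/30 ≈ 0.023105 h⁻¹; fraction remaining f = e^(−kτ) = e^(−0.023105×55) ≈ 0.2806.
Accumulation ratio R = 1/(1 − f) ≈ 1/0.7194 ≈ 1.3900.
Single-dose peak C₀ = D/Vd = 655/188 ≈ 3.484 mg/L.
Steady-state peak Cmax,ss = C₀·R ≈ 3.484 × 1.3900 ≈ 4.843 mg/L.
Peak 4.8 mg/L vs MTC 6 mg/L: below toxic threshold.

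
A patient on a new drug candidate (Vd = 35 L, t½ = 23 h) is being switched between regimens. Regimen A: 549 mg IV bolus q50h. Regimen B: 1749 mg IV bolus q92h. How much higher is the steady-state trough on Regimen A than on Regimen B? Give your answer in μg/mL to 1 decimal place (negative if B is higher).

1.1 μg/mL

Regimen A: f = (1/2)^(50/23) ≈ 0.2216; Cmin,ss = (549/35)·f/(1−f) ≈ 4.466 μg/mL.
Regimen B: f = (1/2)^(92/23) ≈ 0.0625; Cmin,ss = (1749/35)·f/(1−f) ≈ 3.331 μg/mL.
Difference ≈ 4.466 − 3.331 ≈ 1.135 μg/mL.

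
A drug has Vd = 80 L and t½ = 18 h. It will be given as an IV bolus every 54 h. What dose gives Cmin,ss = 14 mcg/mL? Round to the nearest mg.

τ/t½ = 54/18 ≈ 3, so f = (1/2)^(54/18) ≈ 0.125000.
Cmin,ss = (D/Vd)·f/(1−f), so D = Cmin,ss·Vd·(1−f)/f.
D = 14 × 80 × (1−f)/f ≈ 14 × 80 × 7.00000 ≈ 7840.00 mg.

7840 mg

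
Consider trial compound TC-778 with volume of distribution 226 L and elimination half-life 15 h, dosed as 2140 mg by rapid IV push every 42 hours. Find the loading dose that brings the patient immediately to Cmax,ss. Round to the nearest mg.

f = (1/2)^(42/15) ≈ 0.143587; accumulation ratio R = 1/(1−f) ≈ 1.16766.
Loading dose to hit Cmax,ss on first dose: D_load = D_maint·R ≈ 2140 × 1.16766 ≈ 2498.79 mg.

2499 mg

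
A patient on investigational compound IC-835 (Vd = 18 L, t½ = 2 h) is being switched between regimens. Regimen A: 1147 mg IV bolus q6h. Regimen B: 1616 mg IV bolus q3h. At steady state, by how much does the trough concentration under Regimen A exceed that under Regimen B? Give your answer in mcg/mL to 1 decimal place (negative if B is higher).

-40.0 mcg/mL

Regimen A: f = (1/2)^(6/2) ≈ 0.1250; Cmin,ss = (1147/18)·f/(1−f) ≈ 9.103 mcg/mL.
Regimen B: f = (1/2)^(3/2) ≈ 0.3536; Cmin,ss = (1616/18)·f/(1−f) ≈ 49.111 mcg/mL.
Difference ≈ 9.103 − 49.111 ≈ -40.008 mcg/mL.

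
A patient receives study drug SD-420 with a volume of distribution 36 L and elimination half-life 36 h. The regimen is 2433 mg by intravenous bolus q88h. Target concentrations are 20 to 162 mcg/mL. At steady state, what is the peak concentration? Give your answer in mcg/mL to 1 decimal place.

Over one 88-h interval, 88/36 ≈ 2.4444 half-lives elapse, leaving f ≈ 0.1837 of each dose.
At steady state, accumulation factor R = 1/(1 − e^(−kτ)) ≈ 1.2250.
Each bolus raises the concentration by D/Vd = 2433/36 ≈ 67.583 mcg/mL.
Steady-state peak Cmax,ss = C₀·R ≈ 67.583 × 1.2250 ≈ 82.789 mcg/mL.
Peak 82.8 mcg/mL vs MTC 162 mcg/mL: below toxic threshold.

82.8 mcg/mL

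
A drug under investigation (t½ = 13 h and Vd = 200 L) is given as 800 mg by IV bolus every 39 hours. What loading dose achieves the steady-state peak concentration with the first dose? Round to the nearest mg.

f = (1/2)^(39/13) ≈ 0.125000; accumulation ratio R = 1/(1−f) ≈ 1.14286.
Loading dose to hit Cmax,ss on first dose: D_load = D_maint·R ≈ 800 × 1.14286 ≈ 914.29 mg.

914 mg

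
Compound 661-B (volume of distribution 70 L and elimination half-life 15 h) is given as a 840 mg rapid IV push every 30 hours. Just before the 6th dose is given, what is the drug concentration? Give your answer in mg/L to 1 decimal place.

4.0 mg/L

f = (1/2)^(τ/t½) = (1/2)^(30/15) ≈ 0.2500.
C₀ = D/Vd = 840/70 ≈ 12.000 mg/L.
Before the 6th dose, 5 doses have been given. Superposition: Cmin = C₀·(f + f² + … + f^5).
≈ 12.000 × (0.2500 + 0.0625 + 0.0156 + 0.0039 + 0.0010) ≈ 12.000 × 0.3330 ≈ 3.996 mg/L.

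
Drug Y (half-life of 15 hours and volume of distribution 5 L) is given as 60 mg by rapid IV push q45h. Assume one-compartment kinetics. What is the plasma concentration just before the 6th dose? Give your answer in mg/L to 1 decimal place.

f = (1/2)^(τ/t½) = (1/2)^(45/15) ≈ 0.1250.
C₀ = D/Vd = 60/5 ≈ 12.000 mg/L.
Before the 6th dose, 5 doses have been given. Superposition: Cmin = C₀·(f + f² + … + f^5).
≈ 12.000 × (0.1250 + 0.0156 + 0.0020 + 0.0002 + 0.0000) ≈ 12.000 × 0.1428 ≈ 1.714 mg/L.

1.7 mg/L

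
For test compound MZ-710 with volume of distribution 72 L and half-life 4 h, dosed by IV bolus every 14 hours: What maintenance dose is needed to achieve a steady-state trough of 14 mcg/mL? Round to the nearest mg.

τ/t½ = 14/4 ≈ 3.5, so f = (1/2)^(14/4) ≈ 0.088388.
Cmin,ss = (D/Vd)·f/(1−f), so D = Cmin,ss·Vd·(1−f)/f.
D = 14 × 72 × (1−f)/f ≈ 14 × 72 × 10.31375 ≈ 10396.26 mg.

10396 mg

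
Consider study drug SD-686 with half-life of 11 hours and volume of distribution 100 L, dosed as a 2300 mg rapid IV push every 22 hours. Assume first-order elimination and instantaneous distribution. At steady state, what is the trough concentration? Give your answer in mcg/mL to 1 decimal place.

7.7 mcg/mL

The dosing interval is 2 half-lives, so f = 2^(−2) = 0.25.
At steady state, R = 1/(1 − 0.25) = 4/3.
Single-dose peak C₀ = D/Vd = 2300/100 = 23 mcg/mL.
Steady-state peak Cmax,ss = C₀·R = 23 × 4/3 ≈ 30.667 mcg/mL.
Steady-state trough Cmin,ss = Cmax,ss·f ≈ 30.667 × 0.25 ≈ 7.667 mcg/mL.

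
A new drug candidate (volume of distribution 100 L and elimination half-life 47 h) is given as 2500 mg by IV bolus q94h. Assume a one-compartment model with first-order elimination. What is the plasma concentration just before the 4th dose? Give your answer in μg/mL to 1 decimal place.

f = (1/2)^(τ/t½) = (1/2)^(94/47) ≈ 0.2500.
C₀ = D/Vd = 2500/100 ≈ 25.000 μg/mL.
Before the 4th dose, 3 doses have been given. Superposition: Cmin = C₀·(f + f² + … + f^3).
≈ 25.000 × (0.2500 + 0.0625 + 0.0156) ≈ 25.000 × 0.3281 ≈ 8.203 μg/mL.

8.2 μg/mL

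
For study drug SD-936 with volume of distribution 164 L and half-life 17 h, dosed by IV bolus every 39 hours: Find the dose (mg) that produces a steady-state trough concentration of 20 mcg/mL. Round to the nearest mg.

τ/t½ = 39/17 ≈ 2.2941, so f = (1/2)^(39/17) ≈ 0.203893.
Cmin,ss = (D/Vd)·f/(1−f), so D = Cmin,ss·Vd·(1−f)/f.
D = 20 × 164 × (1−f)/f ≈ 20 × 164 × 3.90453 ≈ 12806.86 mg.

12807 mg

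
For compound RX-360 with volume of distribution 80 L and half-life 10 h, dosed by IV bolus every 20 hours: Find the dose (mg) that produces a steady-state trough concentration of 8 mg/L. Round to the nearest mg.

1920 mg

τ/t½ = 20/10 ≈ 2, so f = (1/2)^(20/10) ≈ 0.250000.
Cmin,ss = (D/Vd)·f/(1−f), so D = Cmin,ss·Vd·(1−f)/f.
D = 8 × 80 × (1−f)/f ≈ 8 × 80 × 3.00000 ≈ 1920.00 mg.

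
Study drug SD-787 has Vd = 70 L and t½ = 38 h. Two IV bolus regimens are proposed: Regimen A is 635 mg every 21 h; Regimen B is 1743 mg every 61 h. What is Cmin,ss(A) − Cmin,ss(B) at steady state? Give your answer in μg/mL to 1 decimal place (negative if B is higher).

7.2 μg/mL

Regimen A: f = (1/2)^(21/38) ≈ 0.6818; Cmin,ss = (635/70)·f/(1−f) ≈ 19.437 μg/mL.
Regimen B: f = (1/2)^(61/38) ≈ 0.3287; Cmin,ss = (1743/70)·f/(1−f) ≈ 12.192 μg/mL.
Difference ≈ 19.437 − 12.192 ≈ 7.245 μg/mL.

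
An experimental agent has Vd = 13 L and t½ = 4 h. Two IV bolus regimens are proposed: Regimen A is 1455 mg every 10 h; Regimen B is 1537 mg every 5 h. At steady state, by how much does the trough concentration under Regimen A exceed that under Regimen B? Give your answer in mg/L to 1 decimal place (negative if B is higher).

Regimen A: f = (1/2)^(10/4) ≈ 0.1768; Cmin,ss = (1455/13)·f/(1−f) ≈ 24.038 mg/L.
Regimen B: f = (1/2)^(5/4) ≈ 0.4204; Cmin,ss = (1537/13)·f/(1−f) ≈ 85.756 mg/L.
Difference ≈ 24.038 − 85.756 ≈ -61.718 mg/L.

-61.7 mg/L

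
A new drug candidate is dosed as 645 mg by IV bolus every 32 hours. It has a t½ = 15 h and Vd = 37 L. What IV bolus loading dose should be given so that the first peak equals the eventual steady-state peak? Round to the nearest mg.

f = (1/2)^(32/15) ≈ 0.227931; accumulation ratio R = 1/(1−f) ≈ 1.29522.
Loading dose to hit Cmax,ss on first dose: D_load = D_maint·R ≈ 645 × 1.29522 ≈ 835.42 mg.

835 mg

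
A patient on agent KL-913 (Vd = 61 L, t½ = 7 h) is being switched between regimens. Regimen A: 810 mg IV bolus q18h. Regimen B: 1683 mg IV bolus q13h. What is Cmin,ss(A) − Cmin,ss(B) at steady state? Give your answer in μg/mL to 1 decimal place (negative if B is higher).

Regimen A: f = (1/2)^(18/7) ≈ 0.1682; Cmin,ss = (810/61)·f/(1−f) ≈ 2.685 μg/mL.
Regimen B: f = (1/2)^(13/7) ≈ 0.2760; Cmin,ss = (1683/61)·f/(1−f) ≈ 10.518 μg/mL.
Difference ≈ 2.685 − 10.518 ≈ -7.833 μg/mL.

-7.8 μg/mL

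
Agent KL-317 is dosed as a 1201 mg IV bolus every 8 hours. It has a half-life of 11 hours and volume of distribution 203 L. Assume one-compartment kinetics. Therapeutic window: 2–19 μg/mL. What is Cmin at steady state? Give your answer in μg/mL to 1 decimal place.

9.0 μg/mL

Over one 8-h interval, 8/11 ≈ 0.72727 half-lives elapse, leaving f ≈ 0.6040 of each dose.
Single-dose peak C₀ = D/Vd = 1201/203 ≈ 5.916 μg/mL.
Steady-state trough Cmin,ss = C₀·f/(1−f) ≈ 5.916 × 0.6040/0.3960 ≈ 9.023 μg/mL.
Trough 9.0 μg/mL vs MEC 2 μg/mL: adequate.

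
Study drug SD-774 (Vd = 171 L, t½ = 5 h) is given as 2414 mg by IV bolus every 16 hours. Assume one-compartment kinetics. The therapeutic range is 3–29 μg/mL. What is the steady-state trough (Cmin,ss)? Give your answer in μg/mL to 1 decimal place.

1.7 μg/mL

k = ln2/t½ = ln2/5 ≈ 0.138629 h⁻¹; fraction remaining f = e^(−kτ) = e^(−0.138629×16) ≈ 0.1088.
At steady state, accumulation factor R = 1/(1 − e^(−kτ)) ≈ 1.1221.
Each bolus raises the concentration by D/Vd = 2414/171 ≈ 14.117 μg/mL.
Steady-state peak Cmax,ss = C₀·R ≈ 14.117 × 1.1221 ≈ 15.841 μg/mL.
Steady-state trough Cmin,ss = Cmax,ss·f ≈ 15.841 × 0.1088 ≈ 1.724 μg/mL.
Trough 1.7 μg/mL vs MEC 3 μg/mL: subtherapeutic.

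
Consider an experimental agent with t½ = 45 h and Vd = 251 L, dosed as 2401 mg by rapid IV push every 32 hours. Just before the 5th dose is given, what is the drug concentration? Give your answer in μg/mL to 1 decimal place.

12.9 μg/mL

f = (1/2)^(τ/t½) = (1/2)^(32/45) ≈ 0.6108.
C₀ = D/Vd = 2401/251 ≈ 9.566 μg/mL.
Before the 5th dose, 4 doses have been given. Superposition: Cmin = C₀·(f + f² + … + f^4).
≈ 9.566 × (0.6108 + 0.3731 + 0.2279 + 0.1392) ≈ 9.566 × 1.3510 ≈ 12.924 μg/mL.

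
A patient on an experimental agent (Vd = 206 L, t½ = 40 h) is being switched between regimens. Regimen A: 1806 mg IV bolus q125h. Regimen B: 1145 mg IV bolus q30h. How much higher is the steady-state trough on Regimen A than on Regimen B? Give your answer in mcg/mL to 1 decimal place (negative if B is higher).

-7.0 mcg/mL

Regimen A: f = (1/2)^(125/40) ≈ 0.1146; Cmin,ss = (1806/206)·f/(1−f) ≈ 1.135 mcg/mL.
Regimen B: f = (1/2)^(30/40) ≈ 0.5946; Cmin,ss = (1145/206)·f/(1−f) ≈ 8.152 mcg/mL.
Difference ≈ 1.135 − 8.152 ≈ -7.017 mcg/mL.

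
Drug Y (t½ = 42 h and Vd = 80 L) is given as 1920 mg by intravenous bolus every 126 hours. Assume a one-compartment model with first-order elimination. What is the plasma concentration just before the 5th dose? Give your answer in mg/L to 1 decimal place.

f = (1/2)^(τ/t½) = (1/2)^(126/42) ≈ 0.1250.
C₀ = D/Vd = 1920/80 ≈ 24.000 mg/L.
Before the 5th dose, 4 doses have been given. Superposition: Cmin = C₀·(f + f² + … + f^4).
≈ 24.000 × (0.1250 + 0.0156 + 0.0020 + 0.0002) ≈ 24.000 × 0.1428 ≈ 3.427 mg/L.

3.4 mg/L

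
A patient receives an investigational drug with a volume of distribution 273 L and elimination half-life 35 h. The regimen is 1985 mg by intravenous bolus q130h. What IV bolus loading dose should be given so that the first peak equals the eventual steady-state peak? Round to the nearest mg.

f = (1/2)^(130/35) ≈ 0.076188; accumulation ratio R = 1/(1−f) ≈ 1.08247.
Loading dose to hit Cmax,ss on first dose: D_load = D_maint·R ≈ 1985 × 1.08247 ≈ 2148.70 mg.

2149 mg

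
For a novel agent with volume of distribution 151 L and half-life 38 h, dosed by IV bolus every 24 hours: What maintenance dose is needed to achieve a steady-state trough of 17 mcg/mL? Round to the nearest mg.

1410 mg

τ/t½ = 24/38 ≈ 0.63158, so f = (1/2)^(24/38) ≈ 0.645470.
Cmin,ss = (D/Vd)·f/(1−f), so D = Cmin,ss·Vd·(1−f)/f.
D = 17 × 151 × (1−f)/f ≈ 17 × 151 × 0.54926 ≈ 1409.95 mg.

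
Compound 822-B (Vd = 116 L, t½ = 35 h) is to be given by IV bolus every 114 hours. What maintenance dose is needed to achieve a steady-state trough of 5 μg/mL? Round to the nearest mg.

4965 mg

τ/t½ = 114/35 ≈ 3.2571, so f = (1/2)^(114/35) ≈ 0.104593.
Cmin,ss = (D/Vd)·f/(1−f), so D = Cmin,ss·Vd·(1−f)/f.
D = 5 × 116 × (1−f)/f ≈ 5 × 116 × 8.56087 ≈ 4965.30 mg.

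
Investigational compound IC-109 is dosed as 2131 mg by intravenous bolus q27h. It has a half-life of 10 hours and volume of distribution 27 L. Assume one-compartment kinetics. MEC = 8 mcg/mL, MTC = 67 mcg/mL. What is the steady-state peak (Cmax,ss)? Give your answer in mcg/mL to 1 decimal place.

93.3 mcg/mL

k = ln2/t½ = ln2/10 ≈ 0.069315 h⁻¹; fraction remaining f = e^(−kτ) = e^(−0.069315×27) ≈ 0.1539.
Accumulation ratio R = 1/(1 − f) ≈ 1/0.8461 ≈ 1.1819.
Single-dose peak C₀ = D/Vd = 2131/27 ≈ 78.926 mcg/mL.
Steady-state peak Cmax,ss = C₀·R ≈ 78.926 × 1.1819 ≈ 93.283 mcg/mL.
Peak 93.3 mcg/mL vs MTC 67 mcg/mL: exceeds toxic threshold.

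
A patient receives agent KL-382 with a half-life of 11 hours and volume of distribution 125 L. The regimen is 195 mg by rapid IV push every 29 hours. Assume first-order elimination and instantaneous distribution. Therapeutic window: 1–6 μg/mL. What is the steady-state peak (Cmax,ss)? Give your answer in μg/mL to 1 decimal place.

k = ln2/t½ = ln2/11 ≈ 0.063013 h⁻¹; fraction remaining f = e^(−kτ) = e^(−0.063013×29) ≈ 0.1608.
Accumulation ratio R = 1/(1 − f) ≈ 1/0.8392 ≈ 1.1916.
Each bolus raises the concentration by D/Vd = 195/125 ≈ 1.560 μg/mL.
Cmax,ss = C₀/(1 − f) ≈ 1.560/0.8392 ≈ 1.859 μg/mL.
Peak 1.9 μg/mL vs MTC 6 μg/mL: below toxic threshold.

1.9 μg/mL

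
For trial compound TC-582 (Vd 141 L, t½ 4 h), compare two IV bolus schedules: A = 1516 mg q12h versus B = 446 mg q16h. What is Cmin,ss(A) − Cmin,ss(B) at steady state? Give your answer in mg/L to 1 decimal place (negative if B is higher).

Regimen A: f = (1/2)^(12/4) ≈ 0.1250; Cmin,ss = (1516/141)·f/(1−f) ≈ 1.536 mg/L.
Regimen B: f = (1/2)^(16/4) ≈ 0.0625; Cmin,ss = (446/141)·f/(1−f) ≈ 0.211 mg/L.
Difference ≈ 1.536 − 0.211 ≈ 1.325 mg/L.

1.3 mg/L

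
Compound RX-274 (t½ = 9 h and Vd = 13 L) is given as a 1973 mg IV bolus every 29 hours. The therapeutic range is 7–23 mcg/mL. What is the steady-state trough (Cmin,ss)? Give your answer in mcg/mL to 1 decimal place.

18.2 mcg/mL

τ/t½ = 29/9 ≈ 3.2222, so fraction remaining f = (1/2)^(29/9) ≈ 0.1072.
Accumulation ratio R = 1/(1 − f) ≈ 1/0.8928 ≈ 1.1201.
Single-dose peak C₀ = D/Vd = 1973/13 ≈ 151.769 mcg/mL.
Steady-state peak Cmax,ss = C₀·R ≈ 151.769 × 1.1201 ≈ 169.996 mcg/mL.
One interval later, Cmin,ss = Cmax,ss·e^(−kτ) ≈ 169.996 × 0.1072 ≈ 18.224 mcg/mL.
Trough 18.2 mcg/mL vs MEC 7 mcg/mL: adequate.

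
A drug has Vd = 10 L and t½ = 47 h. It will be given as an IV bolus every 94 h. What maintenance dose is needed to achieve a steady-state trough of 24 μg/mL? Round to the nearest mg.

τ/t½ = 94/47 ≈ 2, so f = (1/2)^(94/47) ≈ 0.250000.
Cmin,ss = (D/Vd)·f/(1−f), so D = Cmin,ss·Vd·(1−f)/f.
D = 24 × 10 × (1−f)/f ≈ 24 × 10 × 3.00000 ≈ 720.00 mg.

720 mg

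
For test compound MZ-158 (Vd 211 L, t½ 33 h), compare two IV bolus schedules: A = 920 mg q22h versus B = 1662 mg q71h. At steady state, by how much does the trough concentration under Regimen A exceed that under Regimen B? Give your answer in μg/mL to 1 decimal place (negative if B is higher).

5.1 μg/mL

Regimen A: f = (1/2)^(22/33) ≈ 0.6300; Cmin,ss = (920/211)·f/(1−f) ≈ 7.424 μg/mL.
Regimen B: f = (1/2)^(71/33) ≈ 0.2251; Cmin,ss = (1662/211)·f/(1−f) ≈ 2.288 μg/mL.
Difference ≈ 7.424 − 2.288 ≈ 5.136 μg/mL.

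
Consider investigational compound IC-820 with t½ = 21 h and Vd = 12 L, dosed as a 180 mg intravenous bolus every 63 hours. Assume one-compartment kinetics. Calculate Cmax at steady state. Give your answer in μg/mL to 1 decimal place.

τ = 63 h = 3 half-lives, so f = (1/2)^3 = 0.125.
Accumulation ratio R = 1/(1 − f) = 1/0.875 = 8/7.
Single-dose peak C₀ = D/Vd = 180/12 = 15 μg/mL.
Steady-state peak Cmax,ss = C₀·R = 15 × 8/7 ≈ 17.143 μg/mL.

17.1 μg/mL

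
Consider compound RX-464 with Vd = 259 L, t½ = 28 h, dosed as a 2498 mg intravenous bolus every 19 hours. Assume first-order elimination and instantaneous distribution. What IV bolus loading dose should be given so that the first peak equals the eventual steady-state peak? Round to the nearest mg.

6657 mg

f = (1/2)^(19/28) ≈ 0.624784; accumulation ratio R = 1/(1−f) ≈ 2.66513.
Loading dose to hit Cmax,ss on first dose: D_load = D_maint·R ≈ 2498 × 2.66513 ≈ 6657.49 mg.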